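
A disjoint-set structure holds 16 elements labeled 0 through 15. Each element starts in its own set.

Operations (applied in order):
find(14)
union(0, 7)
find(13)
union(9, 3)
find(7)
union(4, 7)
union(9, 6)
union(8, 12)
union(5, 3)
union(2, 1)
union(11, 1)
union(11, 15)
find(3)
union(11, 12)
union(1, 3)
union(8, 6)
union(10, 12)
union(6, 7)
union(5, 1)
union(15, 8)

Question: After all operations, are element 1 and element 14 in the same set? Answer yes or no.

Step 1: find(14) -> no change; set of 14 is {14}
Step 2: union(0, 7) -> merged; set of 0 now {0, 7}
Step 3: find(13) -> no change; set of 13 is {13}
Step 4: union(9, 3) -> merged; set of 9 now {3, 9}
Step 5: find(7) -> no change; set of 7 is {0, 7}
Step 6: union(4, 7) -> merged; set of 4 now {0, 4, 7}
Step 7: union(9, 6) -> merged; set of 9 now {3, 6, 9}
Step 8: union(8, 12) -> merged; set of 8 now {8, 12}
Step 9: union(5, 3) -> merged; set of 5 now {3, 5, 6, 9}
Step 10: union(2, 1) -> merged; set of 2 now {1, 2}
Step 11: union(11, 1) -> merged; set of 11 now {1, 2, 11}
Step 12: union(11, 15) -> merged; set of 11 now {1, 2, 11, 15}
Step 13: find(3) -> no change; set of 3 is {3, 5, 6, 9}
Step 14: union(11, 12) -> merged; set of 11 now {1, 2, 8, 11, 12, 15}
Step 15: union(1, 3) -> merged; set of 1 now {1, 2, 3, 5, 6, 8, 9, 11, 12, 15}
Step 16: union(8, 6) -> already same set; set of 8 now {1, 2, 3, 5, 6, 8, 9, 11, 12, 15}
Step 17: union(10, 12) -> merged; set of 10 now {1, 2, 3, 5, 6, 8, 9, 10, 11, 12, 15}
Step 18: union(6, 7) -> merged; set of 6 now {0, 1, 2, 3, 4, 5, 6, 7, 8, 9, 10, 11, 12, 15}
Step 19: union(5, 1) -> already same set; set of 5 now {0, 1, 2, 3, 4, 5, 6, 7, 8, 9, 10, 11, 12, 15}
Step 20: union(15, 8) -> already same set; set of 15 now {0, 1, 2, 3, 4, 5, 6, 7, 8, 9, 10, 11, 12, 15}
Set of 1: {0, 1, 2, 3, 4, 5, 6, 7, 8, 9, 10, 11, 12, 15}; 14 is not a member.

Answer: no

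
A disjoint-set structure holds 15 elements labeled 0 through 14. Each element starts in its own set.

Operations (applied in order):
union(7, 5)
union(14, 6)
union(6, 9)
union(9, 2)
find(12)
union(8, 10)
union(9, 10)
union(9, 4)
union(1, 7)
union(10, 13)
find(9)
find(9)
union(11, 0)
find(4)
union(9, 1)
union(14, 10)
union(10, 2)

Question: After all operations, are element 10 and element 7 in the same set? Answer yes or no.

Step 1: union(7, 5) -> merged; set of 7 now {5, 7}
Step 2: union(14, 6) -> merged; set of 14 now {6, 14}
Step 3: union(6, 9) -> merged; set of 6 now {6, 9, 14}
Step 4: union(9, 2) -> merged; set of 9 now {2, 6, 9, 14}
Step 5: find(12) -> no change; set of 12 is {12}
Step 6: union(8, 10) -> merged; set of 8 now {8, 10}
Step 7: union(9, 10) -> merged; set of 9 now {2, 6, 8, 9, 10, 14}
Step 8: union(9, 4) -> merged; set of 9 now {2, 4, 6, 8, 9, 10, 14}
Step 9: union(1, 7) -> merged; set of 1 now {1, 5, 7}
Step 10: union(10, 13) -> merged; set of 10 now {2, 4, 6, 8, 9, 10, 13, 14}
Step 11: find(9) -> no change; set of 9 is {2, 4, 6, 8, 9, 10, 13, 14}
Step 12: find(9) -> no change; set of 9 is {2, 4, 6, 8, 9, 10, 13, 14}
Step 13: union(11, 0) -> merged; set of 11 now {0, 11}
Step 14: find(4) -> no change; set of 4 is {2, 4, 6, 8, 9, 10, 13, 14}
Step 15: union(9, 1) -> merged; set of 9 now {1, 2, 4, 5, 6, 7, 8, 9, 10, 13, 14}
Step 16: union(14, 10) -> already same set; set of 14 now {1, 2, 4, 5, 6, 7, 8, 9, 10, 13, 14}
Step 17: union(10, 2) -> already same set; set of 10 now {1, 2, 4, 5, 6, 7, 8, 9, 10, 13, 14}
Set of 10: {1, 2, 4, 5, 6, 7, 8, 9, 10, 13, 14}; 7 is a member.

Answer: yes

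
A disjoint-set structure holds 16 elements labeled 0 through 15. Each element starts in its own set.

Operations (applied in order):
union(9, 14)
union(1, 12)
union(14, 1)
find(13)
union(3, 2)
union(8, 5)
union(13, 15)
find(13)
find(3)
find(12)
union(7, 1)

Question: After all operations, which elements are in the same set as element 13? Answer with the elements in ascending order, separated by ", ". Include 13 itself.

Answer: 13, 15

Derivation:
Step 1: union(9, 14) -> merged; set of 9 now {9, 14}
Step 2: union(1, 12) -> merged; set of 1 now {1, 12}
Step 3: union(14, 1) -> merged; set of 14 now {1, 9, 12, 14}
Step 4: find(13) -> no change; set of 13 is {13}
Step 5: union(3, 2) -> merged; set of 3 now {2, 3}
Step 6: union(8, 5) -> merged; set of 8 now {5, 8}
Step 7: union(13, 15) -> merged; set of 13 now {13, 15}
Step 8: find(13) -> no change; set of 13 is {13, 15}
Step 9: find(3) -> no change; set of 3 is {2, 3}
Step 10: find(12) -> no change; set of 12 is {1, 9, 12, 14}
Step 11: union(7, 1) -> merged; set of 7 now {1, 7, 9, 12, 14}
Component of 13: {13, 15}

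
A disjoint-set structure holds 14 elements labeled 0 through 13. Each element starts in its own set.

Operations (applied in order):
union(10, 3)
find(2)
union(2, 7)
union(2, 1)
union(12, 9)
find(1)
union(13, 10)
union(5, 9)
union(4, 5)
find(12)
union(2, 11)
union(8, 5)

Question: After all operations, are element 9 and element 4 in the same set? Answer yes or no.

Answer: yes

Derivation:
Step 1: union(10, 3) -> merged; set of 10 now {3, 10}
Step 2: find(2) -> no change; set of 2 is {2}
Step 3: union(2, 7) -> merged; set of 2 now {2, 7}
Step 4: union(2, 1) -> merged; set of 2 now {1, 2, 7}
Step 5: union(12, 9) -> merged; set of 12 now {9, 12}
Step 6: find(1) -> no change; set of 1 is {1, 2, 7}
Step 7: union(13, 10) -> merged; set of 13 now {3, 10, 13}
Step 8: union(5, 9) -> merged; set of 5 now {5, 9, 12}
Step 9: union(4, 5) -> merged; set of 4 now {4, 5, 9, 12}
Step 10: find(12) -> no change; set of 12 is {4, 5, 9, 12}
Step 11: union(2, 11) -> merged; set of 2 now {1, 2, 7, 11}
Step 12: union(8, 5) -> merged; set of 8 now {4, 5, 8, 9, 12}
Set of 9: {4, 5, 8, 9, 12}; 4 is a member.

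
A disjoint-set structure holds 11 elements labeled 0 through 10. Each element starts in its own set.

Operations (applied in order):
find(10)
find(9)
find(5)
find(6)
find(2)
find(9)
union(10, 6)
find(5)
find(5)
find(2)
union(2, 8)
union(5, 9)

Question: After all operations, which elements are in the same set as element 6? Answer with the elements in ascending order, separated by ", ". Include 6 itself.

Step 1: find(10) -> no change; set of 10 is {10}
Step 2: find(9) -> no change; set of 9 is {9}
Step 3: find(5) -> no change; set of 5 is {5}
Step 4: find(6) -> no change; set of 6 is {6}
Step 5: find(2) -> no change; set of 2 is {2}
Step 6: find(9) -> no change; set of 9 is {9}
Step 7: union(10, 6) -> merged; set of 10 now {6, 10}
Step 8: find(5) -> no change; set of 5 is {5}
Step 9: find(5) -> no change; set of 5 is {5}
Step 10: find(2) -> no change; set of 2 is {2}
Step 11: union(2, 8) -> merged; set of 2 now {2, 8}
Step 12: union(5, 9) -> merged; set of 5 now {5, 9}
Component of 6: {6, 10}

Answer: 6, 10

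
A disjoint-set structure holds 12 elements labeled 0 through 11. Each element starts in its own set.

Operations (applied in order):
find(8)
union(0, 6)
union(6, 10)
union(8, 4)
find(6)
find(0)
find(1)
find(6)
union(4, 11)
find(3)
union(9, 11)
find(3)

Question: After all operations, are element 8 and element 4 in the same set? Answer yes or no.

Answer: yes

Derivation:
Step 1: find(8) -> no change; set of 8 is {8}
Step 2: union(0, 6) -> merged; set of 0 now {0, 6}
Step 3: union(6, 10) -> merged; set of 6 now {0, 6, 10}
Step 4: union(8, 4) -> merged; set of 8 now {4, 8}
Step 5: find(6) -> no change; set of 6 is {0, 6, 10}
Step 6: find(0) -> no change; set of 0 is {0, 6, 10}
Step 7: find(1) -> no change; set of 1 is {1}
Step 8: find(6) -> no change; set of 6 is {0, 6, 10}
Step 9: union(4, 11) -> merged; set of 4 now {4, 8, 11}
Step 10: find(3) -> no change; set of 3 is {3}
Step 11: union(9, 11) -> merged; set of 9 now {4, 8, 9, 11}
Step 12: find(3) -> no change; set of 3 is {3}
Set of 8: {4, 8, 9, 11}; 4 is a member.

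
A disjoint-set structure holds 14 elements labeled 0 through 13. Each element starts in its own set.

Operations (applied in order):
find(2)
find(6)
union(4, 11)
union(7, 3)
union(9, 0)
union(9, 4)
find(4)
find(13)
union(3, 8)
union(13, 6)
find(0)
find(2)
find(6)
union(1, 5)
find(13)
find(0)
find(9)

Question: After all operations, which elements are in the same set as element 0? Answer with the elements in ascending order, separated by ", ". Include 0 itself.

Answer: 0, 4, 9, 11

Derivation:
Step 1: find(2) -> no change; set of 2 is {2}
Step 2: find(6) -> no change; set of 6 is {6}
Step 3: union(4, 11) -> merged; set of 4 now {4, 11}
Step 4: union(7, 3) -> merged; set of 7 now {3, 7}
Step 5: union(9, 0) -> merged; set of 9 now {0, 9}
Step 6: union(9, 4) -> merged; set of 9 now {0, 4, 9, 11}
Step 7: find(4) -> no change; set of 4 is {0, 4, 9, 11}
Step 8: find(13) -> no change; set of 13 is {13}
Step 9: union(3, 8) -> merged; set of 3 now {3, 7, 8}
Step 10: union(13, 6) -> merged; set of 13 now {6, 13}
Step 11: find(0) -> no change; set of 0 is {0, 4, 9, 11}
Step 12: find(2) -> no change; set of 2 is {2}
Step 13: find(6) -> no change; set of 6 is {6, 13}
Step 14: union(1, 5) -> merged; set of 1 now {1, 5}
Step 15: find(13) -> no change; set of 13 is {6, 13}
Step 16: find(0) -> no change; set of 0 is {0, 4, 9, 11}
Step 17: find(9) -> no change; set of 9 is {0, 4, 9, 11}
Component of 0: {0, 4, 9, 11}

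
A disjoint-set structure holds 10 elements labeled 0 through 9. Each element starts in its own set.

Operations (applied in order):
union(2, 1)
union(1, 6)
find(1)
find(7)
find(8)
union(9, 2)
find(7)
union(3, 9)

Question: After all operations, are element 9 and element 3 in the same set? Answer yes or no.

Answer: yes

Derivation:
Step 1: union(2, 1) -> merged; set of 2 now {1, 2}
Step 2: union(1, 6) -> merged; set of 1 now {1, 2, 6}
Step 3: find(1) -> no change; set of 1 is {1, 2, 6}
Step 4: find(7) -> no change; set of 7 is {7}
Step 5: find(8) -> no change; set of 8 is {8}
Step 6: union(9, 2) -> merged; set of 9 now {1, 2, 6, 9}
Step 7: find(7) -> no change; set of 7 is {7}
Step 8: union(3, 9) -> merged; set of 3 now {1, 2, 3, 6, 9}
Set of 9: {1, 2, 3, 6, 9}; 3 is a member.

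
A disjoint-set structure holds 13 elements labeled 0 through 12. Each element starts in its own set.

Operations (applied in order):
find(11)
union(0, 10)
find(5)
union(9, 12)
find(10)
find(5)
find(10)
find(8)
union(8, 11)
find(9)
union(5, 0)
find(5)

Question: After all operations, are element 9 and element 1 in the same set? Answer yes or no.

Step 1: find(11) -> no change; set of 11 is {11}
Step 2: union(0, 10) -> merged; set of 0 now {0, 10}
Step 3: find(5) -> no change; set of 5 is {5}
Step 4: union(9, 12) -> merged; set of 9 now {9, 12}
Step 5: find(10) -> no change; set of 10 is {0, 10}
Step 6: find(5) -> no change; set of 5 is {5}
Step 7: find(10) -> no change; set of 10 is {0, 10}
Step 8: find(8) -> no change; set of 8 is {8}
Step 9: union(8, 11) -> merged; set of 8 now {8, 11}
Step 10: find(9) -> no change; set of 9 is {9, 12}
Step 11: union(5, 0) -> merged; set of 5 now {0, 5, 10}
Step 12: find(5) -> no change; set of 5 is {0, 5, 10}
Set of 9: {9, 12}; 1 is not a member.

Answer: no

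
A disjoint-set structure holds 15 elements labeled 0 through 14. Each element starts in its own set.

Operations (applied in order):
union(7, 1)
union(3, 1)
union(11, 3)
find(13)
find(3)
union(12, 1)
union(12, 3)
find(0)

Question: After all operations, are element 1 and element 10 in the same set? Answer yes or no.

Answer: no

Derivation:
Step 1: union(7, 1) -> merged; set of 7 now {1, 7}
Step 2: union(3, 1) -> merged; set of 3 now {1, 3, 7}
Step 3: union(11, 3) -> merged; set of 11 now {1, 3, 7, 11}
Step 4: find(13) -> no change; set of 13 is {13}
Step 5: find(3) -> no change; set of 3 is {1, 3, 7, 11}
Step 6: union(12, 1) -> merged; set of 12 now {1, 3, 7, 11, 12}
Step 7: union(12, 3) -> already same set; set of 12 now {1, 3, 7, 11, 12}
Step 8: find(0) -> no change; set of 0 is {0}
Set of 1: {1, 3, 7, 11, 12}; 10 is not a member.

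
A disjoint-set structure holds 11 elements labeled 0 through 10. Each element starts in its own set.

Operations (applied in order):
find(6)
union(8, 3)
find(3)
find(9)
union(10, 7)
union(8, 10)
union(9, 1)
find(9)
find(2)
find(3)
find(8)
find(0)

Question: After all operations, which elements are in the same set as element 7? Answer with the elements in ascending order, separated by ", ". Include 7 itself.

Step 1: find(6) -> no change; set of 6 is {6}
Step 2: union(8, 3) -> merged; set of 8 now {3, 8}
Step 3: find(3) -> no change; set of 3 is {3, 8}
Step 4: find(9) -> no change; set of 9 is {9}
Step 5: union(10, 7) -> merged; set of 10 now {7, 10}
Step 6: union(8, 10) -> merged; set of 8 now {3, 7, 8, 10}
Step 7: union(9, 1) -> merged; set of 9 now {1, 9}
Step 8: find(9) -> no change; set of 9 is {1, 9}
Step 9: find(2) -> no change; set of 2 is {2}
Step 10: find(3) -> no change; set of 3 is {3, 7, 8, 10}
Step 11: find(8) -> no change; set of 8 is {3, 7, 8, 10}
Step 12: find(0) -> no change; set of 0 is {0}
Component of 7: {3, 7, 8, 10}

Answer: 3, 7, 8, 10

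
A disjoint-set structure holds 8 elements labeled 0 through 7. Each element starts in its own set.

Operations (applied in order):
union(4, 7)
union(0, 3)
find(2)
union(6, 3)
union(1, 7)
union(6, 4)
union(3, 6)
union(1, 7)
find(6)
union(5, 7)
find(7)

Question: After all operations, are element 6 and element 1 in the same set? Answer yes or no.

Step 1: union(4, 7) -> merged; set of 4 now {4, 7}
Step 2: union(0, 3) -> merged; set of 0 now {0, 3}
Step 3: find(2) -> no change; set of 2 is {2}
Step 4: union(6, 3) -> merged; set of 6 now {0, 3, 6}
Step 5: union(1, 7) -> merged; set of 1 now {1, 4, 7}
Step 6: union(6, 4) -> merged; set of 6 now {0, 1, 3, 4, 6, 7}
Step 7: union(3, 6) -> already same set; set of 3 now {0, 1, 3, 4, 6, 7}
Step 8: union(1, 7) -> already same set; set of 1 now {0, 1, 3, 4, 6, 7}
Step 9: find(6) -> no change; set of 6 is {0, 1, 3, 4, 6, 7}
Step 10: union(5, 7) -> merged; set of 5 now {0, 1, 3, 4, 5, 6, 7}
Step 11: find(7) -> no change; set of 7 is {0, 1, 3, 4, 5, 6, 7}
Set of 6: {0, 1, 3, 4, 5, 6, 7}; 1 is a member.

Answer: yes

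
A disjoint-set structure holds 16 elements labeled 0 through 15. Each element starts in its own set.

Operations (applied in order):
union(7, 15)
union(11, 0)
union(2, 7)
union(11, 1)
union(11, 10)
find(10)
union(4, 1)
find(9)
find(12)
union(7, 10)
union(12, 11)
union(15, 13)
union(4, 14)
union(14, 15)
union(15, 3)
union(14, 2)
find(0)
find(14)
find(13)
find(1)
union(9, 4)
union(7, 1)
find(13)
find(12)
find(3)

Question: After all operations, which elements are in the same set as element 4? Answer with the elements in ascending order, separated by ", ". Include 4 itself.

Step 1: union(7, 15) -> merged; set of 7 now {7, 15}
Step 2: union(11, 0) -> merged; set of 11 now {0, 11}
Step 3: union(2, 7) -> merged; set of 2 now {2, 7, 15}
Step 4: union(11, 1) -> merged; set of 11 now {0, 1, 11}
Step 5: union(11, 10) -> merged; set of 11 now {0, 1, 10, 11}
Step 6: find(10) -> no change; set of 10 is {0, 1, 10, 11}
Step 7: union(4, 1) -> merged; set of 4 now {0, 1, 4, 10, 11}
Step 8: find(9) -> no change; set of 9 is {9}
Step 9: find(12) -> no change; set of 12 is {12}
Step 10: union(7, 10) -> merged; set of 7 now {0, 1, 2, 4, 7, 10, 11, 15}
Step 11: union(12, 11) -> merged; set of 12 now {0, 1, 2, 4, 7, 10, 11, 12, 15}
Step 12: union(15, 13) -> merged; set of 15 now {0, 1, 2, 4, 7, 10, 11, 12, 13, 15}
Step 13: union(4, 14) -> merged; set of 4 now {0, 1, 2, 4, 7, 10, 11, 12, 13, 14, 15}
Step 14: union(14, 15) -> already same set; set of 14 now {0, 1, 2, 4, 7, 10, 11, 12, 13, 14, 15}
Step 15: union(15, 3) -> merged; set of 15 now {0, 1, 2, 3, 4, 7, 10, 11, 12, 13, 14, 15}
Step 16: union(14, 2) -> already same set; set of 14 now {0, 1, 2, 3, 4, 7, 10, 11, 12, 13, 14, 15}
Step 17: find(0) -> no change; set of 0 is {0, 1, 2, 3, 4, 7, 10, 11, 12, 13, 14, 15}
Step 18: find(14) -> no change; set of 14 is {0, 1, 2, 3, 4, 7, 10, 11, 12, 13, 14, 15}
Step 19: find(13) -> no change; set of 13 is {0, 1, 2, 3, 4, 7, 10, 11, 12, 13, 14, 15}
Step 20: find(1) -> no change; set of 1 is {0, 1, 2, 3, 4, 7, 10, 11, 12, 13, 14, 15}
Step 21: union(9, 4) -> merged; set of 9 now {0, 1, 2, 3, 4, 7, 9, 10, 11, 12, 13, 14, 15}
Step 22: union(7, 1) -> already same set; set of 7 now {0, 1, 2, 3, 4, 7, 9, 10, 11, 12, 13, 14, 15}
Step 23: find(13) -> no change; set of 13 is {0, 1, 2, 3, 4, 7, 9, 10, 11, 12, 13, 14, 15}
Step 24: find(12) -> no change; set of 12 is {0, 1, 2, 3, 4, 7, 9, 10, 11, 12, 13, 14, 15}
Step 25: find(3) -> no change; set of 3 is {0, 1, 2, 3, 4, 7, 9, 10, 11, 12, 13, 14, 15}
Component of 4: {0, 1, 2, 3, 4, 7, 9, 10, 11, 12, 13, 14, 15}

Answer: 0, 1, 2, 3, 4, 7, 9, 10, 11, 12, 13, 14, 15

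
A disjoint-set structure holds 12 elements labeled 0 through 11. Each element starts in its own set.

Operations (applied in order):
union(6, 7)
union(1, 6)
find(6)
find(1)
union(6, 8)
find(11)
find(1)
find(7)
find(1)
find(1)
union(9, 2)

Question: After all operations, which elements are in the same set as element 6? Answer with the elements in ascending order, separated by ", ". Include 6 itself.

Step 1: union(6, 7) -> merged; set of 6 now {6, 7}
Step 2: union(1, 6) -> merged; set of 1 now {1, 6, 7}
Step 3: find(6) -> no change; set of 6 is {1, 6, 7}
Step 4: find(1) -> no change; set of 1 is {1, 6, 7}
Step 5: union(6, 8) -> merged; set of 6 now {1, 6, 7, 8}
Step 6: find(11) -> no change; set of 11 is {11}
Step 7: find(1) -> no change; set of 1 is {1, 6, 7, 8}
Step 8: find(7) -> no change; set of 7 is {1, 6, 7, 8}
Step 9: find(1) -> no change; set of 1 is {1, 6, 7, 8}
Step 10: find(1) -> no change; set of 1 is {1, 6, 7, 8}
Step 11: union(9, 2) -> merged; set of 9 now {2, 9}
Component of 6: {1, 6, 7, 8}

Answer: 1, 6, 7, 8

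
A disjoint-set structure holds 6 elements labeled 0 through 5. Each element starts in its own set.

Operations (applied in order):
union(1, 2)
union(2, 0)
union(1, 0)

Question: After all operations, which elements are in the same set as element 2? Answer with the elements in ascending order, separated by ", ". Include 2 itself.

Step 1: union(1, 2) -> merged; set of 1 now {1, 2}
Step 2: union(2, 0) -> merged; set of 2 now {0, 1, 2}
Step 3: union(1, 0) -> already same set; set of 1 now {0, 1, 2}
Component of 2: {0, 1, 2}

Answer: 0, 1, 2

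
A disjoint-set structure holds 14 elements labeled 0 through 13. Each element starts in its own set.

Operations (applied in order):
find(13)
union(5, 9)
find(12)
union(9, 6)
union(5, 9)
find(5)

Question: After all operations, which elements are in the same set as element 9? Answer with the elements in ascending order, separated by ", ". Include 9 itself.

Step 1: find(13) -> no change; set of 13 is {13}
Step 2: union(5, 9) -> merged; set of 5 now {5, 9}
Step 3: find(12) -> no change; set of 12 is {12}
Step 4: union(9, 6) -> merged; set of 9 now {5, 6, 9}
Step 5: union(5, 9) -> already same set; set of 5 now {5, 6, 9}
Step 6: find(5) -> no change; set of 5 is {5, 6, 9}
Component of 9: {5, 6, 9}

Answer: 5, 6, 9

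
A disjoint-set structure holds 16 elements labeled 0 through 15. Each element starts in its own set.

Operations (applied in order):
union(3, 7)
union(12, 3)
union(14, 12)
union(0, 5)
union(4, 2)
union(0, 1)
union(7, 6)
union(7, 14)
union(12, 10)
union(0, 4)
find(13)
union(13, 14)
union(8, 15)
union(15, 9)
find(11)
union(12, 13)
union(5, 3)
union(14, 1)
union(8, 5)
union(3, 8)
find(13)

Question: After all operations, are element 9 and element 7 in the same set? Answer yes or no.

Answer: yes

Derivation:
Step 1: union(3, 7) -> merged; set of 3 now {3, 7}
Step 2: union(12, 3) -> merged; set of 12 now {3, 7, 12}
Step 3: union(14, 12) -> merged; set of 14 now {3, 7, 12, 14}
Step 4: union(0, 5) -> merged; set of 0 now {0, 5}
Step 5: union(4, 2) -> merged; set of 4 now {2, 4}
Step 6: union(0, 1) -> merged; set of 0 now {0, 1, 5}
Step 7: union(7, 6) -> merged; set of 7 now {3, 6, 7, 12, 14}
Step 8: union(7, 14) -> already same set; set of 7 now {3, 6, 7, 12, 14}
Step 9: union(12, 10) -> merged; set of 12 now {3, 6, 7, 10, 12, 14}
Step 10: union(0, 4) -> merged; set of 0 now {0, 1, 2, 4, 5}
Step 11: find(13) -> no change; set of 13 is {13}
Step 12: union(13, 14) -> merged; set of 13 now {3, 6, 7, 10, 12, 13, 14}
Step 13: union(8, 15) -> merged; set of 8 now {8, 15}
Step 14: union(15, 9) -> merged; set of 15 now {8, 9, 15}
Step 15: find(11) -> no change; set of 11 is {11}
Step 16: union(12, 13) -> already same set; set of 12 now {3, 6, 7, 10, 12, 13, 14}
Step 17: union(5, 3) -> merged; set of 5 now {0, 1, 2, 3, 4, 5, 6, 7, 10, 12, 13, 14}
Step 18: union(14, 1) -> already same set; set of 14 now {0, 1, 2, 3, 4, 5, 6, 7, 10, 12, 13, 14}
Step 19: union(8, 5) -> merged; set of 8 now {0, 1, 2, 3, 4, 5, 6, 7, 8, 9, 10, 12, 13, 14, 15}
Step 20: union(3, 8) -> already same set; set of 3 now {0, 1, 2, 3, 4, 5, 6, 7, 8, 9, 10, 12, 13, 14, 15}
Step 21: find(13) -> no change; set of 13 is {0, 1, 2, 3, 4, 5, 6, 7, 8, 9, 10, 12, 13, 14, 15}
Set of 9: {0, 1, 2, 3, 4, 5, 6, 7, 8, 9, 10, 12, 13, 14, 15}; 7 is a member.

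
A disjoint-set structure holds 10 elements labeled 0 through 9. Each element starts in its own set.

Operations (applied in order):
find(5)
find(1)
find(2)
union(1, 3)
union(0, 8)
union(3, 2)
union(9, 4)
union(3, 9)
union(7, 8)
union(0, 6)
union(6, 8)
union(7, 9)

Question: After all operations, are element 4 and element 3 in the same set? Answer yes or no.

Answer: yes

Derivation:
Step 1: find(5) -> no change; set of 5 is {5}
Step 2: find(1) -> no change; set of 1 is {1}
Step 3: find(2) -> no change; set of 2 is {2}
Step 4: union(1, 3) -> merged; set of 1 now {1, 3}
Step 5: union(0, 8) -> merged; set of 0 now {0, 8}
Step 6: union(3, 2) -> merged; set of 3 now {1, 2, 3}
Step 7: union(9, 4) -> merged; set of 9 now {4, 9}
Step 8: union(3, 9) -> merged; set of 3 now {1, 2, 3, 4, 9}
Step 9: union(7, 8) -> merged; set of 7 now {0, 7, 8}
Step 10: union(0, 6) -> merged; set of 0 now {0, 6, 7, 8}
Step 11: union(6, 8) -> already same set; set of 6 now {0, 6, 7, 8}
Step 12: union(7, 9) -> merged; set of 7 now {0, 1, 2, 3, 4, 6, 7, 8, 9}
Set of 4: {0, 1, 2, 3, 4, 6, 7, 8, 9}; 3 is a member.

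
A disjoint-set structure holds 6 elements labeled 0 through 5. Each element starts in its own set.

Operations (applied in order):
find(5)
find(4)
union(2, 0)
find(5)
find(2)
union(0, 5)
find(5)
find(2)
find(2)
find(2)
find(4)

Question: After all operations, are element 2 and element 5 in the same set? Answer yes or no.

Step 1: find(5) -> no change; set of 5 is {5}
Step 2: find(4) -> no change; set of 4 is {4}
Step 3: union(2, 0) -> merged; set of 2 now {0, 2}
Step 4: find(5) -> no change; set of 5 is {5}
Step 5: find(2) -> no change; set of 2 is {0, 2}
Step 6: union(0, 5) -> merged; set of 0 now {0, 2, 5}
Step 7: find(5) -> no change; set of 5 is {0, 2, 5}
Step 8: find(2) -> no change; set of 2 is {0, 2, 5}
Step 9: find(2) -> no change; set of 2 is {0, 2, 5}
Step 10: find(2) -> no change; set of 2 is {0, 2, 5}
Step 11: find(4) -> no change; set of 4 is {4}
Set of 2: {0, 2, 5}; 5 is a member.

Answer: yes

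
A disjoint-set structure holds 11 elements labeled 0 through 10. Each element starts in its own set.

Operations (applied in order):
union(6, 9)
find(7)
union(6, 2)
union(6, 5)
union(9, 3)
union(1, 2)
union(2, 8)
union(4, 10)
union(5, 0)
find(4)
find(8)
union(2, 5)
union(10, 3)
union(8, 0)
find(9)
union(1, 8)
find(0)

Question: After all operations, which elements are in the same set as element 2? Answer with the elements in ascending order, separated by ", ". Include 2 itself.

Step 1: union(6, 9) -> merged; set of 6 now {6, 9}
Step 2: find(7) -> no change; set of 7 is {7}
Step 3: union(6, 2) -> merged; set of 6 now {2, 6, 9}
Step 4: union(6, 5) -> merged; set of 6 now {2, 5, 6, 9}
Step 5: union(9, 3) -> merged; set of 9 now {2, 3, 5, 6, 9}
Step 6: union(1, 2) -> merged; set of 1 now {1, 2, 3, 5, 6, 9}
Step 7: union(2, 8) -> merged; set of 2 now {1, 2, 3, 5, 6, 8, 9}
Step 8: union(4, 10) -> merged; set of 4 now {4, 10}
Step 9: union(5, 0) -> merged; set of 5 now {0, 1, 2, 3, 5, 6, 8, 9}
Step 10: find(4) -> no change; set of 4 is {4, 10}
Step 11: find(8) -> no change; set of 8 is {0, 1, 2, 3, 5, 6, 8, 9}
Step 12: union(2, 5) -> already same set; set of 2 now {0, 1, 2, 3, 5, 6, 8, 9}
Step 13: union(10, 3) -> merged; set of 10 now {0, 1, 2, 3, 4, 5, 6, 8, 9, 10}
Step 14: union(8, 0) -> already same set; set of 8 now {0, 1, 2, 3, 4, 5, 6, 8, 9, 10}
Step 15: find(9) -> no change; set of 9 is {0, 1, 2, 3, 4, 5, 6, 8, 9, 10}
Step 16: union(1, 8) -> already same set; set of 1 now {0, 1, 2, 3, 4, 5, 6, 8, 9, 10}
Step 17: find(0) -> no change; set of 0 is {0, 1, 2, 3, 4, 5, 6, 8, 9, 10}
Component of 2: {0, 1, 2, 3, 4, 5, 6, 8, 9, 10}

Answer: 0, 1, 2, 3, 4, 5, 6, 8, 9, 10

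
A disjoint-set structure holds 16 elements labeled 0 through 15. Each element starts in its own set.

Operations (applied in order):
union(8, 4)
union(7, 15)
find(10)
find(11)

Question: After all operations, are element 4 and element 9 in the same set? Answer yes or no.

Answer: no

Derivation:
Step 1: union(8, 4) -> merged; set of 8 now {4, 8}
Step 2: union(7, 15) -> merged; set of 7 now {7, 15}
Step 3: find(10) -> no change; set of 10 is {10}
Step 4: find(11) -> no change; set of 11 is {11}
Set of 4: {4, 8}; 9 is not a member.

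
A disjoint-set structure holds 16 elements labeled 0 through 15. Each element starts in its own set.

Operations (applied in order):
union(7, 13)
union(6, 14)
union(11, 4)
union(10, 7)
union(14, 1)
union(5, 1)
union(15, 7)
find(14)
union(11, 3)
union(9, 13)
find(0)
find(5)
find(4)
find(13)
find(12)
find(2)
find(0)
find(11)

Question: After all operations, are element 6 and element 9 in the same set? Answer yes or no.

Answer: no

Derivation:
Step 1: union(7, 13) -> merged; set of 7 now {7, 13}
Step 2: union(6, 14) -> merged; set of 6 now {6, 14}
Step 3: union(11, 4) -> merged; set of 11 now {4, 11}
Step 4: union(10, 7) -> merged; set of 10 now {7, 10, 13}
Step 5: union(14, 1) -> merged; set of 14 now {1, 6, 14}
Step 6: union(5, 1) -> merged; set of 5 now {1, 5, 6, 14}
Step 7: union(15, 7) -> merged; set of 15 now {7, 10, 13, 15}
Step 8: find(14) -> no change; set of 14 is {1, 5, 6, 14}
Step 9: union(11, 3) -> merged; set of 11 now {3, 4, 11}
Step 10: union(9, 13) -> merged; set of 9 now {7, 9, 10, 13, 15}
Step 11: find(0) -> no change; set of 0 is {0}
Step 12: find(5) -> no change; set of 5 is {1, 5, 6, 14}
Step 13: find(4) -> no change; set of 4 is {3, 4, 11}
Step 14: find(13) -> no change; set of 13 is {7, 9, 10, 13, 15}
Step 15: find(12) -> no change; set of 12 is {12}
Step 16: find(2) -> no change; set of 2 is {2}
Step 17: find(0) -> no change; set of 0 is {0}
Step 18: find(11) -> no change; set of 11 is {3, 4, 11}
Set of 6: {1, 5, 6, 14}; 9 is not a member.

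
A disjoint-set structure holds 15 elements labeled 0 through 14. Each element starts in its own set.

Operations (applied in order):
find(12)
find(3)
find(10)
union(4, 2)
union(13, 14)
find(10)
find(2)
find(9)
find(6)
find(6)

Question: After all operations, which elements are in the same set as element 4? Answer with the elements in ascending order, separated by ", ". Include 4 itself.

Step 1: find(12) -> no change; set of 12 is {12}
Step 2: find(3) -> no change; set of 3 is {3}
Step 3: find(10) -> no change; set of 10 is {10}
Step 4: union(4, 2) -> merged; set of 4 now {2, 4}
Step 5: union(13, 14) -> merged; set of 13 now {13, 14}
Step 6: find(10) -> no change; set of 10 is {10}
Step 7: find(2) -> no change; set of 2 is {2, 4}
Step 8: find(9) -> no change; set of 9 is {9}
Step 9: find(6) -> no change; set of 6 is {6}
Step 10: find(6) -> no change; set of 6 is {6}
Component of 4: {2, 4}

Answer: 2, 4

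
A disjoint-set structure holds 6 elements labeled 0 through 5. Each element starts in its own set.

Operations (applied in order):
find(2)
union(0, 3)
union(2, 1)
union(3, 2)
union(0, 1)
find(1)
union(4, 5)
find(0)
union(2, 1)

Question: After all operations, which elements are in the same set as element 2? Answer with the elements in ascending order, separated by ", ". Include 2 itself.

Answer: 0, 1, 2, 3

Derivation:
Step 1: find(2) -> no change; set of 2 is {2}
Step 2: union(0, 3) -> merged; set of 0 now {0, 3}
Step 3: union(2, 1) -> merged; set of 2 now {1, 2}
Step 4: union(3, 2) -> merged; set of 3 now {0, 1, 2, 3}
Step 5: union(0, 1) -> already same set; set of 0 now {0, 1, 2, 3}
Step 6: find(1) -> no change; set of 1 is {0, 1, 2, 3}
Step 7: union(4, 5) -> merged; set of 4 now {4, 5}
Step 8: find(0) -> no change; set of 0 is {0, 1, 2, 3}
Step 9: union(2, 1) -> already same set; set of 2 now {0, 1, 2, 3}
Component of 2: {0, 1, 2, 3}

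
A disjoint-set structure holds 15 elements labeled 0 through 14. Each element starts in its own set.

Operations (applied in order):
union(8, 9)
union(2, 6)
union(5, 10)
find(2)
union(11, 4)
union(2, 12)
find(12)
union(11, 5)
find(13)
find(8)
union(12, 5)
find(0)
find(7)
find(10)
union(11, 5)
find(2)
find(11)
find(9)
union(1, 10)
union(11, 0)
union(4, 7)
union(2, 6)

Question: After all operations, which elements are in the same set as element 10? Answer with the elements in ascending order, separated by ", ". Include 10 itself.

Step 1: union(8, 9) -> merged; set of 8 now {8, 9}
Step 2: union(2, 6) -> merged; set of 2 now {2, 6}
Step 3: union(5, 10) -> merged; set of 5 now {5, 10}
Step 4: find(2) -> no change; set of 2 is {2, 6}
Step 5: union(11, 4) -> merged; set of 11 now {4, 11}
Step 6: union(2, 12) -> merged; set of 2 now {2, 6, 12}
Step 7: find(12) -> no change; set of 12 is {2, 6, 12}
Step 8: union(11, 5) -> merged; set of 11 now {4, 5, 10, 11}
Step 9: find(13) -> no change; set of 13 is {13}
Step 10: find(8) -> no change; set of 8 is {8, 9}
Step 11: union(12, 5) -> merged; set of 12 now {2, 4, 5, 6, 10, 11, 12}
Step 12: find(0) -> no change; set of 0 is {0}
Step 13: find(7) -> no change; set of 7 is {7}
Step 14: find(10) -> no change; set of 10 is {2, 4, 5, 6, 10, 11, 12}
Step 15: union(11, 5) -> already same set; set of 11 now {2, 4, 5, 6, 10, 11, 12}
Step 16: find(2) -> no change; set of 2 is {2, 4, 5, 6, 10, 11, 12}
Step 17: find(11) -> no change; set of 11 is {2, 4, 5, 6, 10, 11, 12}
Step 18: find(9) -> no change; set of 9 is {8, 9}
Step 19: union(1, 10) -> merged; set of 1 now {1, 2, 4, 5, 6, 10, 11, 12}
Step 20: union(11, 0) -> merged; set of 11 now {0, 1, 2, 4, 5, 6, 10, 11, 12}
Step 21: union(4, 7) -> merged; set of 4 now {0, 1, 2, 4, 5, 6, 7, 10, 11, 12}
Step 22: union(2, 6) -> already same set; set of 2 now {0, 1, 2, 4, 5, 6, 7, 10, 11, 12}
Component of 10: {0, 1, 2, 4, 5, 6, 7, 10, 11, 12}

Answer: 0, 1, 2, 4, 5, 6, 7, 10, 11, 12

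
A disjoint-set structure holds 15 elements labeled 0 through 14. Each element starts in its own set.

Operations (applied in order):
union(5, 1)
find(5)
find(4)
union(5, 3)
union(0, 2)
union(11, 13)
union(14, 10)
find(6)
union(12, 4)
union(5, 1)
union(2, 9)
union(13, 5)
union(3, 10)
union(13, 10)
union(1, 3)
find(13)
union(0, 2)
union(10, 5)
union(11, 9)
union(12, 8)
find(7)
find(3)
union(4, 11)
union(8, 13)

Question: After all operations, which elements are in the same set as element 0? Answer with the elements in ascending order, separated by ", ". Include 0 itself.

Answer: 0, 1, 2, 3, 4, 5, 8, 9, 10, 11, 12, 13, 14

Derivation:
Step 1: union(5, 1) -> merged; set of 5 now {1, 5}
Step 2: find(5) -> no change; set of 5 is {1, 5}
Step 3: find(4) -> no change; set of 4 is {4}
Step 4: union(5, 3) -> merged; set of 5 now {1, 3, 5}
Step 5: union(0, 2) -> merged; set of 0 now {0, 2}
Step 6: union(11, 13) -> merged; set of 11 now {11, 13}
Step 7: union(14, 10) -> merged; set of 14 now {10, 14}
Step 8: find(6) -> no change; set of 6 is {6}
Step 9: union(12, 4) -> merged; set of 12 now {4, 12}
Step 10: union(5, 1) -> already same set; set of 5 now {1, 3, 5}
Step 11: union(2, 9) -> merged; set of 2 now {0, 2, 9}
Step 12: union(13, 5) -> merged; set of 13 now {1, 3, 5, 11, 13}
Step 13: union(3, 10) -> merged; set of 3 now {1, 3, 5, 10, 11, 13, 14}
Step 14: union(13, 10) -> already same set; set of 13 now {1, 3, 5, 10, 11, 13, 14}
Step 15: union(1, 3) -> already same set; set of 1 now {1, 3, 5, 10, 11, 13, 14}
Step 16: find(13) -> no change; set of 13 is {1, 3, 5, 10, 11, 13, 14}
Step 17: union(0, 2) -> already same set; set of 0 now {0, 2, 9}
Step 18: union(10, 5) -> already same set; set of 10 now {1, 3, 5, 10, 11, 13, 14}
Step 19: union(11, 9) -> merged; set of 11 now {0, 1, 2, 3, 5, 9, 10, 11, 13, 14}
Step 20: union(12, 8) -> merged; set of 12 now {4, 8, 12}
Step 21: find(7) -> no change; set of 7 is {7}
Step 22: find(3) -> no change; set of 3 is {0, 1, 2, 3, 5, 9, 10, 11, 13, 14}
Step 23: union(4, 11) -> merged; set of 4 now {0, 1, 2, 3, 4, 5, 8, 9, 10, 11, 12, 13, 14}
Step 24: union(8, 13) -> already same set; set of 8 now {0, 1, 2, 3, 4, 5, 8, 9, 10, 11, 12, 13, 14}
Component of 0: {0, 1, 2, 3, 4, 5, 8, 9, 10, 11, 12, 13, 14}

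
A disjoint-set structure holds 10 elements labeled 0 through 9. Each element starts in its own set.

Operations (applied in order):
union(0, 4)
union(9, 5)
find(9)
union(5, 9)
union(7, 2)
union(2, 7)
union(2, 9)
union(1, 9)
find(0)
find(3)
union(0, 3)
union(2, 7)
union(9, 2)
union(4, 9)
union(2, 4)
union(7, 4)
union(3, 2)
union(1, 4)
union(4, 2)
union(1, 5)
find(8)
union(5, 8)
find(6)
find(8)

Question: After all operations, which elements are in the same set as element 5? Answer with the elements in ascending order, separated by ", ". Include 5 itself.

Step 1: union(0, 4) -> merged; set of 0 now {0, 4}
Step 2: union(9, 5) -> merged; set of 9 now {5, 9}
Step 3: find(9) -> no change; set of 9 is {5, 9}
Step 4: union(5, 9) -> already same set; set of 5 now {5, 9}
Step 5: union(7, 2) -> merged; set of 7 now {2, 7}
Step 6: union(2, 7) -> already same set; set of 2 now {2, 7}
Step 7: union(2, 9) -> merged; set of 2 now {2, 5, 7, 9}
Step 8: union(1, 9) -> merged; set of 1 now {1, 2, 5, 7, 9}
Step 9: find(0) -> no change; set of 0 is {0, 4}
Step 10: find(3) -> no change; set of 3 is {3}
Step 11: union(0, 3) -> merged; set of 0 now {0, 3, 4}
Step 12: union(2, 7) -> already same set; set of 2 now {1, 2, 5, 7, 9}
Step 13: union(9, 2) -> already same set; set of 9 now {1, 2, 5, 7, 9}
Step 14: union(4, 9) -> merged; set of 4 now {0, 1, 2, 3, 4, 5, 7, 9}
Step 15: union(2, 4) -> already same set; set of 2 now {0, 1, 2, 3, 4, 5, 7, 9}
Step 16: union(7, 4) -> already same set; set of 7 now {0, 1, 2, 3, 4, 5, 7, 9}
Step 17: union(3, 2) -> already same set; set of 3 now {0, 1, 2, 3, 4, 5, 7, 9}
Step 18: union(1, 4) -> already same set; set of 1 now {0, 1, 2, 3, 4, 5, 7, 9}
Step 19: union(4, 2) -> already same set; set of 4 now {0, 1, 2, 3, 4, 5, 7, 9}
Step 20: union(1, 5) -> already same set; set of 1 now {0, 1, 2, 3, 4, 5, 7, 9}
Step 21: find(8) -> no change; set of 8 is {8}
Step 22: union(5, 8) -> merged; set of 5 now {0, 1, 2, 3, 4, 5, 7, 8, 9}
Step 23: find(6) -> no change; set of 6 is {6}
Step 24: find(8) -> no change; set of 8 is {0, 1, 2, 3, 4, 5, 7, 8, 9}
Component of 5: {0, 1, 2, 3, 4, 5, 7, 8, 9}

Answer: 0, 1, 2, 3, 4, 5, 7, 8, 9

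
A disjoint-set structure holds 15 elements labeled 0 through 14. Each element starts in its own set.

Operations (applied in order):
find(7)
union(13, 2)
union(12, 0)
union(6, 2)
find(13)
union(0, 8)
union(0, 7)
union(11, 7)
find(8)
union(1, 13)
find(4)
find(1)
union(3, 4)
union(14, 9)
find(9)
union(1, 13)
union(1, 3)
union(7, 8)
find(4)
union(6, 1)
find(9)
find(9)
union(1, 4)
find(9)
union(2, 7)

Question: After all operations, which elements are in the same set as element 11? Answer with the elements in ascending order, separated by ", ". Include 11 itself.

Answer: 0, 1, 2, 3, 4, 6, 7, 8, 11, 12, 13

Derivation:
Step 1: find(7) -> no change; set of 7 is {7}
Step 2: union(13, 2) -> merged; set of 13 now {2, 13}
Step 3: union(12, 0) -> merged; set of 12 now {0, 12}
Step 4: union(6, 2) -> merged; set of 6 now {2, 6, 13}
Step 5: find(13) -> no change; set of 13 is {2, 6, 13}
Step 6: union(0, 8) -> merged; set of 0 now {0, 8, 12}
Step 7: union(0, 7) -> merged; set of 0 now {0, 7, 8, 12}
Step 8: union(11, 7) -> merged; set of 11 now {0, 7, 8, 11, 12}
Step 9: find(8) -> no change; set of 8 is {0, 7, 8, 11, 12}
Step 10: union(1, 13) -> merged; set of 1 now {1, 2, 6, 13}
Step 11: find(4) -> no change; set of 4 is {4}
Step 12: find(1) -> no change; set of 1 is {1, 2, 6, 13}
Step 13: union(3, 4) -> merged; set of 3 now {3, 4}
Step 14: union(14, 9) -> merged; set of 14 now {9, 14}
Step 15: find(9) -> no change; set of 9 is {9, 14}
Step 16: union(1, 13) -> already same set; set of 1 now {1, 2, 6, 13}
Step 17: union(1, 3) -> merged; set of 1 now {1, 2, 3, 4, 6, 13}
Step 18: union(7, 8) -> already same set; set of 7 now {0, 7, 8, 11, 12}
Step 19: find(4) -> no change; set of 4 is {1, 2, 3, 4, 6, 13}
Step 20: union(6, 1) -> already same set; set of 6 now {1, 2, 3, 4, 6, 13}
Step 21: find(9) -> no change; set of 9 is {9, 14}
Step 22: find(9) -> no change; set of 9 is {9, 14}
Step 23: union(1, 4) -> already same set; set of 1 now {1, 2, 3, 4, 6, 13}
Step 24: find(9) -> no change; set of 9 is {9, 14}
Step 25: union(2, 7) -> merged; set of 2 now {0, 1, 2, 3, 4, 6, 7, 8, 11, 12, 13}
Component of 11: {0, 1, 2, 3, 4, 6, 7, 8, 11, 12, 13}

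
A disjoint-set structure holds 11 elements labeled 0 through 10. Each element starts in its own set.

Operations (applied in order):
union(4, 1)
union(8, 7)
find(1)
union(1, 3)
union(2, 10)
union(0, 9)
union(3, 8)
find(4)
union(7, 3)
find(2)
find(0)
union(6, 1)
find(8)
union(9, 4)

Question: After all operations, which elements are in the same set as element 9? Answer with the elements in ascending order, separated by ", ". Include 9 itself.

Step 1: union(4, 1) -> merged; set of 4 now {1, 4}
Step 2: union(8, 7) -> merged; set of 8 now {7, 8}
Step 3: find(1) -> no change; set of 1 is {1, 4}
Step 4: union(1, 3) -> merged; set of 1 now {1, 3, 4}
Step 5: union(2, 10) -> merged; set of 2 now {2, 10}
Step 6: union(0, 9) -> merged; set of 0 now {0, 9}
Step 7: union(3, 8) -> merged; set of 3 now {1, 3, 4, 7, 8}
Step 8: find(4) -> no change; set of 4 is {1, 3, 4, 7, 8}
Step 9: union(7, 3) -> already same set; set of 7 now {1, 3, 4, 7, 8}
Step 10: find(2) -> no change; set of 2 is {2, 10}
Step 11: find(0) -> no change; set of 0 is {0, 9}
Step 12: union(6, 1) -> merged; set of 6 now {1, 3, 4, 6, 7, 8}
Step 13: find(8) -> no change; set of 8 is {1, 3, 4, 6, 7, 8}
Step 14: union(9, 4) -> merged; set of 9 now {0, 1, 3, 4, 6, 7, 8, 9}
Component of 9: {0, 1, 3, 4, 6, 7, 8, 9}

Answer: 0, 1, 3, 4, 6, 7, 8, 9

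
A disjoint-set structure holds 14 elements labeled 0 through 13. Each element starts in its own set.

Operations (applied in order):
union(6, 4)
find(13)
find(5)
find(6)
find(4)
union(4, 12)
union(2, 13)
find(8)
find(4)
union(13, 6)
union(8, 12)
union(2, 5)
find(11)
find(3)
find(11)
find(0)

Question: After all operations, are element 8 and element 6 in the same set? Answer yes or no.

Answer: yes

Derivation:
Step 1: union(6, 4) -> merged; set of 6 now {4, 6}
Step 2: find(13) -> no change; set of 13 is {13}
Step 3: find(5) -> no change; set of 5 is {5}
Step 4: find(6) -> no change; set of 6 is {4, 6}
Step 5: find(4) -> no change; set of 4 is {4, 6}
Step 6: union(4, 12) -> merged; set of 4 now {4, 6, 12}
Step 7: union(2, 13) -> merged; set of 2 now {2, 13}
Step 8: find(8) -> no change; set of 8 is {8}
Step 9: find(4) -> no change; set of 4 is {4, 6, 12}
Step 10: union(13, 6) -> merged; set of 13 now {2, 4, 6, 12, 13}
Step 11: union(8, 12) -> merged; set of 8 now {2, 4, 6, 8, 12, 13}
Step 12: union(2, 5) -> merged; set of 2 now {2, 4, 5, 6, 8, 12, 13}
Step 13: find(11) -> no change; set of 11 is {11}
Step 14: find(3) -> no change; set of 3 is {3}
Step 15: find(11) -> no change; set of 11 is {11}
Step 16: find(0) -> no change; set of 0 is {0}
Set of 8: {2, 4, 5, 6, 8, 12, 13}; 6 is a member.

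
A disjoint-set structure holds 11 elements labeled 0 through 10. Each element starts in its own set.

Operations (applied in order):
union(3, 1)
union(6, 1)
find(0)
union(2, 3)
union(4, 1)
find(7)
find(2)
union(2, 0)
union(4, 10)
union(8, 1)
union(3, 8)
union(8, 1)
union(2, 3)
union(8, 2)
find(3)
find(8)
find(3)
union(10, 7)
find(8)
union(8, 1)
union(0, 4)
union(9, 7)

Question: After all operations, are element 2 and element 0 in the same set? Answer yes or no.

Step 1: union(3, 1) -> merged; set of 3 now {1, 3}
Step 2: union(6, 1) -> merged; set of 6 now {1, 3, 6}
Step 3: find(0) -> no change; set of 0 is {0}
Step 4: union(2, 3) -> merged; set of 2 now {1, 2, 3, 6}
Step 5: union(4, 1) -> merged; set of 4 now {1, 2, 3, 4, 6}
Step 6: find(7) -> no change; set of 7 is {7}
Step 7: find(2) -> no change; set of 2 is {1, 2, 3, 4, 6}
Step 8: union(2, 0) -> merged; set of 2 now {0, 1, 2, 3, 4, 6}
Step 9: union(4, 10) -> merged; set of 4 now {0, 1, 2, 3, 4, 6, 10}
Step 10: union(8, 1) -> merged; set of 8 now {0, 1, 2, 3, 4, 6, 8, 10}
Step 11: union(3, 8) -> already same set; set of 3 now {0, 1, 2, 3, 4, 6, 8, 10}
Step 12: union(8, 1) -> already same set; set of 8 now {0, 1, 2, 3, 4, 6, 8, 10}
Step 13: union(2, 3) -> already same set; set of 2 now {0, 1, 2, 3, 4, 6, 8, 10}
Step 14: union(8, 2) -> already same set; set of 8 now {0, 1, 2, 3, 4, 6, 8, 10}
Step 15: find(3) -> no change; set of 3 is {0, 1, 2, 3, 4, 6, 8, 10}
Step 16: find(8) -> no change; set of 8 is {0, 1, 2, 3, 4, 6, 8, 10}
Step 17: find(3) -> no change; set of 3 is {0, 1, 2, 3, 4, 6, 8, 10}
Step 18: union(10, 7) -> merged; set of 10 now {0, 1, 2, 3, 4, 6, 7, 8, 10}
Step 19: find(8) -> no change; set of 8 is {0, 1, 2, 3, 4, 6, 7, 8, 10}
Step 20: union(8, 1) -> already same set; set of 8 now {0, 1, 2, 3, 4, 6, 7, 8, 10}
Step 21: union(0, 4) -> already same set; set of 0 now {0, 1, 2, 3, 4, 6, 7, 8, 10}
Step 22: union(9, 7) -> merged; set of 9 now {0, 1, 2, 3, 4, 6, 7, 8, 9, 10}
Set of 2: {0, 1, 2, 3, 4, 6, 7, 8, 9, 10}; 0 is a member.

Answer: yes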